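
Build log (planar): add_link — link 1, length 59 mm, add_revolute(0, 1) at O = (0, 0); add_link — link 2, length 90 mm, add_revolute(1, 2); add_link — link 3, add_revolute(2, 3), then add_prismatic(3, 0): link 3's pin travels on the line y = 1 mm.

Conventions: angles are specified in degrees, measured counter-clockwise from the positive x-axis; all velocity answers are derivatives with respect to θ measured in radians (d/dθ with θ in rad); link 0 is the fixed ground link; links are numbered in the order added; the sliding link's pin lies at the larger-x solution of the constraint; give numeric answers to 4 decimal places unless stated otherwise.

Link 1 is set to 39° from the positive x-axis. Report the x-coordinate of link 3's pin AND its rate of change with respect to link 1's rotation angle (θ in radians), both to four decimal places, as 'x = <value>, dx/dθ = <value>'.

geometry: r = 59 mm, L = 90 mm, e = 1 mm
crank pin P = (r cos θ, r sin θ) = (45.851612, 37.129903)
h = r sin θ − e = 37.129903 − 1 = 36.129903
x = r cos θ + √(L² − h²) = 45.851612 + 82.429546 = 128.281158
dx/dθ = −r sin θ − h·r cos θ/√(L² − h²) (θ in radians; h = 36.129903) = -57.227239

x = 128.2812, dx/dθ = -57.2272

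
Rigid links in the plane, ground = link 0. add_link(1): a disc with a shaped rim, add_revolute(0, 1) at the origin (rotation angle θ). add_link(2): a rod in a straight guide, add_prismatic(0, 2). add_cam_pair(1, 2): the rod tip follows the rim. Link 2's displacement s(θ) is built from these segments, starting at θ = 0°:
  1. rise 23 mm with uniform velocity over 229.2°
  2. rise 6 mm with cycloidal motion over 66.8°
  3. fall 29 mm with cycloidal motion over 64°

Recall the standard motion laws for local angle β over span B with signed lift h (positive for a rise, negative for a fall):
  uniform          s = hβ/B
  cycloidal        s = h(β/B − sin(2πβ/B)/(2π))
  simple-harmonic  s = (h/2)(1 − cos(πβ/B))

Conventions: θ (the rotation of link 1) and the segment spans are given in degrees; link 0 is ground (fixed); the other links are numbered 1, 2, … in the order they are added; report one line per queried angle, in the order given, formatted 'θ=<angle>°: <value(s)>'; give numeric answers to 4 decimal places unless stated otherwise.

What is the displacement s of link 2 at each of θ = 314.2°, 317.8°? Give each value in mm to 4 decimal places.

segment 1 (0° to 229.2°, uniform, h = 23) is passed completely: s = 0.0000 + (23) = 23.0000
segment 2 (229.2° to 296°, cycloidal, h = 6) is passed completely: s = 23.0000 + (6) = 29.0000
θ = 314.2° falls in segment 3 (296° to 360°, cycloidal, h = -29): β = 314.2 − 296 = 18.2°, B = 64°; Δs = -29·(0.2844 − sin(2π·0.2844)/(2π)) = -3.7386; s = 29.0000 − 3.7386 = 25.2614
θ = 317.8° falls in segment 3 (296° to 360°, cycloidal, h = -29): β = 317.8 − 296 = 21.8°, B = 64°; Δs = -29·(0.3406 − sin(2π·0.3406)/(2π)) = -5.9909; s = 29.0000 − 5.9909 = 23.0091

θ=314.2°: 25.2614
θ=317.8°: 23.0091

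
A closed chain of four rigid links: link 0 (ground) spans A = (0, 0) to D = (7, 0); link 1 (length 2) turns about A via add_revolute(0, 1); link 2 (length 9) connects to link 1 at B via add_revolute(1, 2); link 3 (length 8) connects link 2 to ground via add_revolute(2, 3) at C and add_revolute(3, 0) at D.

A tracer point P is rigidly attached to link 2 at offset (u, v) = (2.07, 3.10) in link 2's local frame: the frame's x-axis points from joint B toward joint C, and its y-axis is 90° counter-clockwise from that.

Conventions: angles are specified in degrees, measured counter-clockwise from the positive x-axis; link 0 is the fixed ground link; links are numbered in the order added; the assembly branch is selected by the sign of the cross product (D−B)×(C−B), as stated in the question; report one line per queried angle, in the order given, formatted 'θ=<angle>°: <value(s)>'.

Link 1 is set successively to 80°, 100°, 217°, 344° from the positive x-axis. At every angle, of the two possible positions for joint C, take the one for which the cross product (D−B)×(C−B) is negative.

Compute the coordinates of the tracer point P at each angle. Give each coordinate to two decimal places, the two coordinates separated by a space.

A=(0,0), D=(7.00,0)
θ=80°: B = A + 2.00·(cos80°, sin80°) = (0.3473, 1.9696)
θ=80°: |BD| = 6.9381
θ=80°: circle(B,9.00) ∩ circle(D,8.00): a=4.6942, h=7.6788
θ=80°:   candidates: C₊=(7.0282,8.0000) cross=53.277; C₋=(2.6685,-6.7259) cross=-53.277
θ=80°:   branch - wants cross < 0 → take C=(2.6685,-6.7259) (cross=-53.277)
θ=80°: ex = (C−B)/|BC| = (0.2579,-0.9662); ey = (0.9662,0.2579)
θ=80°: P = B + 2.07·ex + 3.10·ey = (3.8763,0.7692)
θ=100°: B = A + 2.00·(cos100°, sin100°) = (-0.3473, 1.9696)
θ=100°: |BD| = 7.6067
θ=100°: circle(B,9.00) ∩ circle(D,8.00): a=4.9208, h=7.5356
θ=100°:   candidates: C₊=(6.3569,7.9741) cross=57.321; C₋=(2.4545,-6.5832) cross=-57.321
θ=100°:   branch - wants cross < 0 → take C=(2.4545,-6.5832) (cross=-57.321)
θ=100°: ex = (C−B)/|BC| = (0.3113,-0.9503); ey = (0.9503,0.3113)
θ=100°: P = B + 2.07·ex + 3.10·ey = (3.2431,0.9675)
θ=217°: B = A + 2.00·(cos217°, sin217°) = (-1.5973, -1.2036)
θ=217°: |BD| = 8.6811
θ=217°: circle(B,9.00) ∩ circle(D,8.00): a=5.3197, h=7.2595
θ=217°:   candidates: C₊=(2.6645,6.7234) cross=63.021; C₋=(4.6776,-7.6555) cross=-63.021
θ=217°:   branch - wants cross < 0 → take C=(4.6776,-7.6555) (cross=-63.021)
θ=217°: ex = (C−B)/|BC| = (0.6972,-0.7169); ey = (0.7169,0.6972)
θ=217°: P = B + 2.07·ex + 3.10·ey = (2.0682,-0.5262)
θ=344°: B = A + 2.00·(cos344°, sin344°) = (1.9225, -0.5513)
θ=344°: |BD| = 5.1073
θ=344°: circle(B,9.00) ∩ circle(D,8.00): a=4.2179, h=7.9504
θ=344°:   candidates: C₊=(5.2577,7.8080) cross=40.605; C₋=(6.9740,-8.0000) cross=-40.605
θ=344°:   branch - wants cross < 0 → take C=(6.9740,-8.0000) (cross=-40.605)
θ=344°: ex = (C−B)/|BC| = (0.5613,-0.8276); ey = (0.8276,0.5613)
θ=344°: P = B + 2.07·ex + 3.10·ey = (5.6500,-0.5245)

θ=80°: 3.88 0.77
θ=100°: 3.24 0.97
θ=217°: 2.07 -0.53
θ=344°: 5.65 -0.52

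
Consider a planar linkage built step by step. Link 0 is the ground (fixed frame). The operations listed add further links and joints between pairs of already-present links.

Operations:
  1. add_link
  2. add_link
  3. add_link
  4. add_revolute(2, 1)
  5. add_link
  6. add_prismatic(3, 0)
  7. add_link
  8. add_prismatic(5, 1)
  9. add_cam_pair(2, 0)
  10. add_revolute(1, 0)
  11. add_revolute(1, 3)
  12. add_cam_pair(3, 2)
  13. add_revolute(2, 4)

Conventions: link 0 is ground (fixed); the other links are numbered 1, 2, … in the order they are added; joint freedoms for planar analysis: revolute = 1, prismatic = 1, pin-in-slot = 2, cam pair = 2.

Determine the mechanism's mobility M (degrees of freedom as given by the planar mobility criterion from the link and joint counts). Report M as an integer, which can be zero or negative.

link 0 = ground. State L|J1|J2 = 1|0|0
+link1  2|0|0
+link2  3|0|0
+link3  4|0|0
R(2,1) f=1→J1  4|1|0
+link4  5|1|0
P(3,0) f=1→J1  5|2|0
+link5  6|2|0
P(5,1) f=1→J1  6|3|0
C(2,0) f=2→J2  6|3|1
R(1,0) f=1→J1  6|4|1
R(1,3) f=1→J1  6|5|1
C(3,2) f=2→J2  6|5|2
R(2,4) f=1→J1  6|6|2
M = 3(6−1)−2·6−2 = 15−12−2 = 1

M = 1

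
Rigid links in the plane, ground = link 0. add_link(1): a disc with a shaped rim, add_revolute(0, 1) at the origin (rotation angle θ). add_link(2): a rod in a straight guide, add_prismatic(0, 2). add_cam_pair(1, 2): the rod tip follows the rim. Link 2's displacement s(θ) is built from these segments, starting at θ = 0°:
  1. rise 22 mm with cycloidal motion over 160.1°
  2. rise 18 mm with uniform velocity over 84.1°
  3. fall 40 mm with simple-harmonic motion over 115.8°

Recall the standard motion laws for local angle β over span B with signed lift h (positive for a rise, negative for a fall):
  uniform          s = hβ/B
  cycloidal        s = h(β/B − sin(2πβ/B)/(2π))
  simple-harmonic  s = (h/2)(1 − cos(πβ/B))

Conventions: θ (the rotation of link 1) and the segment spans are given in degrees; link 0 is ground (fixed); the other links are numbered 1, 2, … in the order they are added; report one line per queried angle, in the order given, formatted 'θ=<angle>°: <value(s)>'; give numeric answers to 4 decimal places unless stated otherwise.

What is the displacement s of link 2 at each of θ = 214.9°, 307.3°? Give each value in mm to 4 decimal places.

segment 1 (0° to 160.1°, cycloidal, h = 22) is passed completely: s = 0.0000 + (22) = 22.0000
θ = 214.9° falls in segment 2 (160.1° to 244.2°, uniform, h = 18): β = 214.9 − 160.1 = 54.8°, B = 84.1°; Δs = 18·54.8/84.1 = 11.7289; s = 22.0000 + 11.7289 = 33.7289
segment 2 (160.1° to 244.2°, uniform, h = 18) is passed completely: s = 22.0000 + (18) = 40.0000
θ = 307.3° falls in segment 3 (244.2° to 360°, simple-harmonic, h = -40): β = 307.3 − 244.2 = 63.1°, B = 115.8°; Δs = -40/2·(1 − cos(π·0.5449)) = -22.8121; s = 40.0000 − 22.8121 = 17.1879

θ=214.9°: 33.7289
θ=307.3°: 17.1879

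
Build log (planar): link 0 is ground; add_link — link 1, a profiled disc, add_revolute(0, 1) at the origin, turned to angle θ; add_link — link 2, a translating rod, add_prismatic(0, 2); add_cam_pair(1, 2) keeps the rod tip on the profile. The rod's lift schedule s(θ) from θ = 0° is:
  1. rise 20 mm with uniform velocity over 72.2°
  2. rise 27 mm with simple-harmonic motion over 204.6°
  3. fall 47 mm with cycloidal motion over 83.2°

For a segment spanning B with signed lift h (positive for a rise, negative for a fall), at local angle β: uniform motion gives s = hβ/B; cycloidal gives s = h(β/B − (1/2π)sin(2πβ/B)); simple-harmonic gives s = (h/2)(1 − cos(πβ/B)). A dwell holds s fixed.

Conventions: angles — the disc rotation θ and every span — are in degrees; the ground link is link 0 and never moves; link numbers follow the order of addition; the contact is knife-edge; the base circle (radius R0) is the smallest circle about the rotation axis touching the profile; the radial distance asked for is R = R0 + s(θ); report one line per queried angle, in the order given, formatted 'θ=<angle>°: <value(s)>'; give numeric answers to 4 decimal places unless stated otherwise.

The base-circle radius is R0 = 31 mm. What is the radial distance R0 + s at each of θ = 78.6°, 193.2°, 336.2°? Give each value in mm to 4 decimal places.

seg 1 [0°–72.2°] uniform, h=20: full span → s += 20 → s = 20.0000
seg 2 [72.2°–276.8°] simple-harmonic, h=27: θ=78.6° here. β=6.4, B=204.6. 27/2·(1 − cos(π·0.0313)) = 0.0651 → s = 20.0651
seg 2 [72.2°–276.8°] simple-harmonic, h=27: θ=193.2° here. β=121, B=204.6. 27/2·(1 − cos(π·0.5914)) = 17.3233 → s = 37.3233
seg 2 [72.2°–276.8°] simple-harmonic, h=27: full span → s += 27 → s = 47.0000
seg 3 [276.8°–360°] cycloidal, h=-47: θ=336.2° here. β=59.4, B=83.2. -47·(0.7139 − sin(2π·0.7139)/(2π)) = -40.8444 → s = 6.1556
θ=78.6°: R = R0 + s = 31 + 20.0651 = 51.0651
θ=193.2°: R = R0 + s = 31 + 37.3233 = 68.3233
θ=336.2°: R = R0 + s = 31 + 6.1556 = 37.1556

θ=78.6°: 51.0651
θ=193.2°: 68.3233
θ=336.2°: 37.1556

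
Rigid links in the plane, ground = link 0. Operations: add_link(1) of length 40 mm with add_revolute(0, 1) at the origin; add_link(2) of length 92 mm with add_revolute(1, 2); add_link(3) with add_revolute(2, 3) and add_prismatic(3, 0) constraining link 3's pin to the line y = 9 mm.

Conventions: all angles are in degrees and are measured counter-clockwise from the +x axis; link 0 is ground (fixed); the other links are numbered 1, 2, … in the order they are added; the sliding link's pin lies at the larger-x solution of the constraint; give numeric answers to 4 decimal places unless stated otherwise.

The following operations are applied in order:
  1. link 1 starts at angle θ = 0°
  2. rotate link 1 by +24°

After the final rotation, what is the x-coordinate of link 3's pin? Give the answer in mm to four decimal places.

geometry: r = 40 mm, L = 92 mm, e = 9 mm; θ starts at 0°
rotate link 1 by +24°: θ ← 0° +24° = 24°
crank pin P = (r cos θ, r sin θ) = (36.541818, 16.269466)
h = r sin θ − e = 16.269466 − 9 = 7.269466
x = r cos θ + √(L² − h²) = 36.541818 + 91.712349 = 128.254167

128.2542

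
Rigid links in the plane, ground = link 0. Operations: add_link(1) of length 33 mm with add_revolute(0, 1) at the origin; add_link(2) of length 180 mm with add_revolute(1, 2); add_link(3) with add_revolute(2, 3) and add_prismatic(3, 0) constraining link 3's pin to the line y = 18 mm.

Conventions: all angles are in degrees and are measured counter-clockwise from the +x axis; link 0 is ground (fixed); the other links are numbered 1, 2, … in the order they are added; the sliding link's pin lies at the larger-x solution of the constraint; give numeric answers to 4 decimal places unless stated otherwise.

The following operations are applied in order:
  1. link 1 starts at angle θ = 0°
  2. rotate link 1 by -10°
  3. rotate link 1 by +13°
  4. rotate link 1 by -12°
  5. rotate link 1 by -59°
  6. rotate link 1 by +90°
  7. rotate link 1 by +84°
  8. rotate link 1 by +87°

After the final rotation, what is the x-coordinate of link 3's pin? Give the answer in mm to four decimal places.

geometry: r = 33 mm, L = 180 mm, e = 18 mm; θ starts at 0°
rotate link 1 by -10°: θ ← 0° -10° = -10°
rotate link 1 by +13°: θ ← -10° +13° = 3°
rotate link 1 by -12°: θ ← 3° -12° = -9°
rotate link 1 by -59°: θ ← -9° -59° = -68°
rotate link 1 by +90°: θ ← -68° +90° = 22°
rotate link 1 by +84°: θ ← 22° +84° = 106°
rotate link 1 by +87°: θ ← 106° +87° = 193°
crank pin P = (r cos θ, r sin θ) = (-32.154212, -7.423385)
h = r sin θ − e = -7.423385 − 18 = -25.423385
x = r cos θ + √(L² − h²) = -32.154212 + 178.195543 = 146.041331

146.0413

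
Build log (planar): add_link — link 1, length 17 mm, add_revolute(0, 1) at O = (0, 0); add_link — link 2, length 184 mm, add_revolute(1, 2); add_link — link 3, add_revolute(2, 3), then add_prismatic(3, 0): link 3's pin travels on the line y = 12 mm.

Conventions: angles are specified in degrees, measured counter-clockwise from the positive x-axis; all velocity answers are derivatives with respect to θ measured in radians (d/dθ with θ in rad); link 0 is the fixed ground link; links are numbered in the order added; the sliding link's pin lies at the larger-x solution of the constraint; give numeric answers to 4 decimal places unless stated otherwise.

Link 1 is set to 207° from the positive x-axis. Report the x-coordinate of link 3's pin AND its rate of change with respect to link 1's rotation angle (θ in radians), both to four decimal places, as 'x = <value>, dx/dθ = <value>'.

geometry: r = 17 mm, L = 184 mm, e = 12 mm
crank pin P = (r cos θ, r sin θ) = (-15.147111, -7.717838)
h = r sin θ − e = -7.717838 − 12 = -19.717838
x = r cos θ + √(L² − h²) = -15.147111 + 182.940446 = 167.793335
dx/dθ = −r sin θ − h·r cos θ/√(L² − h²) (θ in radians; h = -19.717838) = 6.085240

x = 167.7933, dx/dθ = 6.0852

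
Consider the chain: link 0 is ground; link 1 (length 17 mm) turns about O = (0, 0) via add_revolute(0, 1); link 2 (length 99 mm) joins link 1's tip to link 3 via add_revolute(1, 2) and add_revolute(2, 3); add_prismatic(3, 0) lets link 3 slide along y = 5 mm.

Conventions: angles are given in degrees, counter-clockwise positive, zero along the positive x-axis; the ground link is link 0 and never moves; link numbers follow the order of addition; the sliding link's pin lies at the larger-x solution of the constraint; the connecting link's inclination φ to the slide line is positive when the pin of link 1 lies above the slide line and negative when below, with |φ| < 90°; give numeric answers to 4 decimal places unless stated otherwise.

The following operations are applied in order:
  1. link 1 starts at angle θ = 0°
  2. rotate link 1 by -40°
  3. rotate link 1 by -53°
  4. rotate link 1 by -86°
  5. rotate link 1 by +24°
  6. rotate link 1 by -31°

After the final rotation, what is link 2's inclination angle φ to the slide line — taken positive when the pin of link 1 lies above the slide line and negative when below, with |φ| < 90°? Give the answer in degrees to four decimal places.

geometry: r = 17 mm, L = 99 mm, e = 5 mm; θ starts at 0°
rotate link 1 by -40°: θ ← 0° -40° = -40°
rotate link 1 by -53°: θ ← -40° -53° = -93°
rotate link 1 by -86°: θ ← -93° -86° = -179°
rotate link 1 by +24°: θ ← -179° +24° = -155°
rotate link 1 by -31°: θ ← -155° -31° = -186°
h = r sin θ − e = 1.776984 − 5 = -3.223016
sin φ = h / L = -3.223016 / 99 = -0.03255572
φ = arcsin(-0.03255572) = -1.865635°

-1.8656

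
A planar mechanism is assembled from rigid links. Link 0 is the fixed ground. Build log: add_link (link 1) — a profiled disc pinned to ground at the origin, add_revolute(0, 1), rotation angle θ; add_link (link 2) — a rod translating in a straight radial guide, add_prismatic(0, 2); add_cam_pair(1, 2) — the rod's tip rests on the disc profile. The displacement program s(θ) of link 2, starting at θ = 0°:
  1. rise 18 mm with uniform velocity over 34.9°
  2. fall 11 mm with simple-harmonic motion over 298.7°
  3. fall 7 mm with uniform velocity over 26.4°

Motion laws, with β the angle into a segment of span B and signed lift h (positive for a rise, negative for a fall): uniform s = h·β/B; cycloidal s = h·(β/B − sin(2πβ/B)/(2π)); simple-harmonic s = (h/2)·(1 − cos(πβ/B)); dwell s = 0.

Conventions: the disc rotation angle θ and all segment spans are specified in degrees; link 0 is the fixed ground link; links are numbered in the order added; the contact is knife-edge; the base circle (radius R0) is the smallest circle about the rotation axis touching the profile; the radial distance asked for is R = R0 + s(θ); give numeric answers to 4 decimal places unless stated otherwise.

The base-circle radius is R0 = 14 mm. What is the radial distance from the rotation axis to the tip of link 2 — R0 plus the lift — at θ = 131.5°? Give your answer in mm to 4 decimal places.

seg 1 [0°–34.9°] uniform, h=18: full span → s += 18 → s = 18.0000
seg 2 [34.9°–333.6°] simple-harmonic, h=-11: θ=131.5° here. β=96.6, B=298.7. -11/2·(1 − cos(π·0.3234)) = -2.6027 → s = 15.3973
R = R0 + s = 14 + 15.3973 = 29.3973

29.3973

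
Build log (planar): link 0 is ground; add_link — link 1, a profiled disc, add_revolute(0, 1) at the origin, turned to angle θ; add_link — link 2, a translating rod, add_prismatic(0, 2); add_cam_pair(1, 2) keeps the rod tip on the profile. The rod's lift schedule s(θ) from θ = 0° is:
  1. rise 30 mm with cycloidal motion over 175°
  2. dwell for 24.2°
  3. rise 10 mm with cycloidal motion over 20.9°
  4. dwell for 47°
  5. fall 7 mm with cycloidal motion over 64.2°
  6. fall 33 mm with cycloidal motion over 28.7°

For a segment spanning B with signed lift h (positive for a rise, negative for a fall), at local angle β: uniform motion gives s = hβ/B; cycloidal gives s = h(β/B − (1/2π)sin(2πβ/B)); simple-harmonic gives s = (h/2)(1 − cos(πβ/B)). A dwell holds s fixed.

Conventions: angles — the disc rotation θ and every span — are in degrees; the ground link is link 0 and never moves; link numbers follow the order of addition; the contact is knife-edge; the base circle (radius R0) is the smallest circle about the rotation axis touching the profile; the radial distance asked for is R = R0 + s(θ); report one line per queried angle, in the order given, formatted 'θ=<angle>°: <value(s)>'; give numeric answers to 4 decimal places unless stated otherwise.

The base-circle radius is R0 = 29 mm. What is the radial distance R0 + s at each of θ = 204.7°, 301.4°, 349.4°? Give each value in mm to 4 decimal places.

seg 1 [0°–175°] cycloidal, h=30: full span → s += 30 → s = 30.0000
seg 2 [175°–199.2°] dwell: s stays 30.0000
seg 3 [199.2°–220.1°] cycloidal, h=10: θ=204.7° here. β=5.5, B=20.9. 10·(0.2632 − sin(2π·0.2632)/(2π)) = 1.0455 → s = 31.0455
seg 3 [199.2°–220.1°] cycloidal, h=10: full span → s += 10 → s = 40.0000
seg 4 [220.1°–267.1°] dwell: s stays 40.0000
seg 5 [267.1°–331.3°] cycloidal, h=-7: θ=301.4° here. β=34.3, B=64.2. -7·(0.5343 − sin(2π·0.5343)/(2π)) = -3.9779 → s = 36.0221
seg 5 [267.1°–331.3°] cycloidal, h=-7: full span → s += -7 → s = 33.0000
seg 6 [331.3°–360°] cycloidal, h=-33: θ=349.4° here. β=18.1, B=28.7. -33·(0.6307 − sin(2π·0.6307)/(2π)) = -24.6554 → s = 8.3446
θ=204.7°: R = R0 + s = 29 + 31.0455 = 60.0455
θ=301.4°: R = R0 + s = 29 + 36.0221 = 65.0221
θ=349.4°: R = R0 + s = 29 + 8.3446 = 37.3446

θ=204.7°: 60.0455
θ=301.4°: 65.0221
θ=349.4°: 37.3446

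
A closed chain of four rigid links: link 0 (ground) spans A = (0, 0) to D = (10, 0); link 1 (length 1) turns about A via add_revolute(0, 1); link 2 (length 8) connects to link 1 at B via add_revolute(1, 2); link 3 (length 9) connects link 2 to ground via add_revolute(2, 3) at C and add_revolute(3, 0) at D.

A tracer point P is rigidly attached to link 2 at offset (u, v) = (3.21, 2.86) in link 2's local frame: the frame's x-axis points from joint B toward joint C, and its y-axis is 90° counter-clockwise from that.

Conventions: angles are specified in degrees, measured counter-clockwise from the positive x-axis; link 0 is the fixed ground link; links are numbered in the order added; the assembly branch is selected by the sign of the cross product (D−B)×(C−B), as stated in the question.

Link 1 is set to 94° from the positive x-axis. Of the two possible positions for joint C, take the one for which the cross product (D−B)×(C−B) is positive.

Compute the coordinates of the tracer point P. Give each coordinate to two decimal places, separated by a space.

A=(0,0), D=(10.00,0)
B = A + 1.00·(cos94°, sin94°) = (-0.0698, 0.9976)
|BD| = 10.1190
circle(B,8.00) ∩ circle(D,9.00): a=4.2195, h=6.7967
  candidates: C₊=(4.7993,7.3452) cross=68.776; C₋=(3.4592,-6.1820) cross=-68.776
  branch + wants cross > 0 → take C=(4.7993,7.3452) (cross=68.776)
ex = (C−B)/|BC| = (0.6086,0.7935); ey = (-0.7935,0.6086)
P = B + 3.21·ex + 2.86·ey = (-0.3854,5.2852)

-0.39 5.29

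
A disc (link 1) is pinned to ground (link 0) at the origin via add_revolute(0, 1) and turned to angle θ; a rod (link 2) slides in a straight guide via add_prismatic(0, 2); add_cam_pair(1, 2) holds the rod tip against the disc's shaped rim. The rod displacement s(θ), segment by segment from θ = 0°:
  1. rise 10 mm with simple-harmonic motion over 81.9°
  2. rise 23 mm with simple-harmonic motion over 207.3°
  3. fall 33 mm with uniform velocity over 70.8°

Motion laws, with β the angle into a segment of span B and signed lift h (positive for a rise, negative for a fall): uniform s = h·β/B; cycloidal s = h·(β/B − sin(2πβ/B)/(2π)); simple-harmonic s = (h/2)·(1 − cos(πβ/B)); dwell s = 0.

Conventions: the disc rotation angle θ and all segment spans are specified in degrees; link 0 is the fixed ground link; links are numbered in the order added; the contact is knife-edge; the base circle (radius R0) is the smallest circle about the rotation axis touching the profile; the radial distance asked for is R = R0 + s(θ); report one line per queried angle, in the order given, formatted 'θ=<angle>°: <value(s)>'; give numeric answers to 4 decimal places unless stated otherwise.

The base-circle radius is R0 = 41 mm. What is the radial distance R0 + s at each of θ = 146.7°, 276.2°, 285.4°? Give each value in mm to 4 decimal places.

segment 1 (0° to 81.9°, simple-harmonic, h = 10) is passed completely: s = 0.0000 + (10) = 10.0000
θ = 146.7° falls in segment 2 (81.9° to 289.2°, simple-harmonic, h = 23): β = 146.7 − 81.9 = 64.8°, B = 207.3°; Δs = 23/2·(1 − cos(π·0.3126)) = 5.1137; s = 10.0000 + 5.1137 = 15.1137
θ = 276.2° falls in segment 2 (81.9° to 289.2°, simple-harmonic, h = 23): β = 276.2 − 81.9 = 194.3°, B = 207.3°; Δs = 23/2·(1 − cos(π·0.9373)) = 22.7775; s = 10.0000 + 22.7775 = 32.7775
θ = 285.4° falls in segment 2 (81.9° to 289.2°, simple-harmonic, h = 23): β = 285.4 − 81.9 = 203.5°, B = 207.3°; Δs = 23/2·(1 − cos(π·0.9817)) = 22.9809; s = 10.0000 + 22.9809 = 32.9809
θ=146.7°: R = R0 + s = 41 + 15.1137 = 56.1137
θ=276.2°: R = R0 + s = 41 + 32.7775 = 73.7775
θ=285.4°: R = R0 + s = 41 + 32.9809 = 73.9809

θ=146.7°: 56.1137
θ=276.2°: 73.7775
θ=285.4°: 73.9809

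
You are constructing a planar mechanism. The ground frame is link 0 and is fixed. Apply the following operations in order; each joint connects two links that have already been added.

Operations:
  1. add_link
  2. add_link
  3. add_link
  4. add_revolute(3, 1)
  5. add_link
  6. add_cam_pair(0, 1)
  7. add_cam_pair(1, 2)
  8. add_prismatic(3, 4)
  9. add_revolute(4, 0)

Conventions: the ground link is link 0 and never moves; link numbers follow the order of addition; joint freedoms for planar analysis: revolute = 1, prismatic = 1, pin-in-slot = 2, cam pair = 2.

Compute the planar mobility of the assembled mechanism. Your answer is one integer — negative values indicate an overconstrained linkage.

ground; <1,0,0>
#1 <2,0,0>
#2 <3,0,0>
#3 <4,0,0>
R:3↔1 J1 <4,1,0>
#4 <5,1,0>
C:0↔1 J2 <5,1,1>
C:1↔2 J2 <5,1,2>
P:3↔4 J1 <5,2,2>
R:4↔0 J1 <5,3,2>
3×4 − 2×3 − 1×2 = 4

M = 4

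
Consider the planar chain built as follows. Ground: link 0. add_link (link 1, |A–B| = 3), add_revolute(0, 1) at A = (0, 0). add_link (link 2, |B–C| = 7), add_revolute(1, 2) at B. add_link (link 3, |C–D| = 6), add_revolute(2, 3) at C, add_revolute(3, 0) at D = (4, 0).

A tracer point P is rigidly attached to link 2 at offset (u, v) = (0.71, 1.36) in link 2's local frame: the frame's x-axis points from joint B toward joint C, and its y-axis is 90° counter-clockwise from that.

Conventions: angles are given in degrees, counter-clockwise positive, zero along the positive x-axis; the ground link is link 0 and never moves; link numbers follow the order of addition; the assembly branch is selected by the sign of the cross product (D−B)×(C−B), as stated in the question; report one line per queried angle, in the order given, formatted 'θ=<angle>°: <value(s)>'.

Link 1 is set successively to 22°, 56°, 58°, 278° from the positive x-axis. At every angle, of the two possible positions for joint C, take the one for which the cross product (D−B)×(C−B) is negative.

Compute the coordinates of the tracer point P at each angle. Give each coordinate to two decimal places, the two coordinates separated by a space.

A=(0,0), D=(4.00,0)
θ=22°: B = A + 3.00·(cos22°, sin22°) = (2.7816, 1.1238)
θ=22°: |BD| = 1.6576
θ=22°: circle(B,7.00) ∩ circle(D,6.00): a=4.7502, h=5.1416
θ=22°:   candidates: C₊=(9.7592,1.6827) cross=8.523; C₋=(2.7873,-5.8762) cross=-8.523
θ=22°:   branch - wants cross < 0 → take C=(2.7873,-5.8762) (cross=-8.523)
θ=22°: ex = (C−B)/|BC| = (0.0008,-1.0000); ey = (1.0000,0.0008)
θ=22°: P = B + 0.71·ex + 1.36·ey = (4.1421,0.4149)
θ=56°: B = A + 3.00·(cos56°, sin56°) = (1.6776, 2.4871)
θ=56°: |BD| = 3.4028
θ=56°: circle(B,7.00) ∩ circle(D,6.00): a=3.6116, h=5.9964
θ=56°:   candidates: C₊=(8.5252,3.9399) cross=20.405; C₋=(-0.2402,-4.2450) cross=-20.405
θ=56°:   branch - wants cross < 0 → take C=(-0.2402,-4.2450) (cross=-20.405)
θ=56°: ex = (C−B)/|BC| = (-0.2740,-0.9617); ey = (0.9617,-0.2740)
θ=56°: P = B + 0.71·ex + 1.36·ey = (2.7910,1.4317)
θ=58°: B = A + 3.00·(cos58°, sin58°) = (1.5898, 2.5441)
θ=58°: |BD| = 3.5046
θ=58°: circle(B,7.00) ∩ circle(D,6.00): a=3.6070, h=5.9991
θ=58°:   candidates: C₊=(8.4255,4.0515) cross=21.024; C₋=(-0.2846,-4.2002) cross=-21.024
θ=58°:   branch - wants cross < 0 → take C=(-0.2846,-4.2002) (cross=-21.024)
θ=58°: ex = (C−B)/|BC| = (-0.2678,-0.9635); ey = (0.9635,-0.2678)
θ=58°: P = B + 0.71·ex + 1.36·ey = (2.7100,1.4959)
θ=278°: B = A + 3.00·(cos278°, sin278°) = (0.4175, -2.9708)
θ=278°: |BD| = 4.6540
θ=278°: circle(B,7.00) ∩ circle(D,6.00): a=3.7237, h=5.9274
θ=278°:   candidates: C₊=(-0.4998,3.9688) cross=27.586; C₋=(7.0675,-5.1566) cross=-27.586
θ=278°:   branch - wants cross < 0 → take C=(7.0675,-5.1566) (cross=-27.586)
θ=278°: ex = (C−B)/|BC| = (0.9500,-0.3123); ey = (0.3123,0.9500)
θ=278°: P = B + 0.71·ex + 1.36·ey = (1.5167,-1.9005)

θ=22°: 4.14 0.41
θ=56°: 2.79 1.43
θ=58°: 2.71 1.50
θ=278°: 1.52 -1.90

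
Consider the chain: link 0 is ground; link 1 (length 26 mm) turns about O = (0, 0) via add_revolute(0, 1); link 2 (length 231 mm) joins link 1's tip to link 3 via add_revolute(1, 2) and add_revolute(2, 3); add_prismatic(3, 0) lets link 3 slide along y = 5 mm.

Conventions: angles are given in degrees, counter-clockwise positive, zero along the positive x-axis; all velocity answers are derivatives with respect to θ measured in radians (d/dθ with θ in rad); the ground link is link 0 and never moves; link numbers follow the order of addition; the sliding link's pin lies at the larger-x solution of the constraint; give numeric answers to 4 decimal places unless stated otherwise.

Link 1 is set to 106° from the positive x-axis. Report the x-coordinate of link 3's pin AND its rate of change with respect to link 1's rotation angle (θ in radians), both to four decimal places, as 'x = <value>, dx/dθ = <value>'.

geometry: r = 26 mm, L = 231 mm, e = 5 mm
crank pin P = (r cos θ, r sin θ) = (-7.166571, 24.992804)
h = r sin θ − e = 24.992804 − 5 = 19.992804
x = r cos θ + √(L² − h²) = -7.166571 + 230.133196 = 222.966624
dx/dθ = −r sin θ − h·r cos θ/√(L² − h²) (θ in radians; h = 19.992804) = -24.370209

x = 222.9666, dx/dθ = -24.3702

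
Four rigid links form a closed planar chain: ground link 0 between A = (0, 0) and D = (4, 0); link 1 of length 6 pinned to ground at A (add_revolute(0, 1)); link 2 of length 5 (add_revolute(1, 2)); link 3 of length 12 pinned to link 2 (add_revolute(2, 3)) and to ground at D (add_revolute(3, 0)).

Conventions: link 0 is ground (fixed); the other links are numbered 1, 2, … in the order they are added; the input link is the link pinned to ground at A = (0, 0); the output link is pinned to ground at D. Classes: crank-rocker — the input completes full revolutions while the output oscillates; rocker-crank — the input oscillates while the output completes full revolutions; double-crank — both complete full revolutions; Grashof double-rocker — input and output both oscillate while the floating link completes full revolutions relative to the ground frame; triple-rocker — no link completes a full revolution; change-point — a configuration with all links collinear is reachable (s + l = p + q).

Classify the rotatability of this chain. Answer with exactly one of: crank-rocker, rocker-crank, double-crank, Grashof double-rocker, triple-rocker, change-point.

lengths: ground=4, input=6, coupler=5, output=12
sorted: s=4 (shortest), l=12 (longest), p+q=11
s + l = 16 vs p + q = 11
s + l > p + q → non-Grashof → no link fully rotates → triple-rocker

triple-rocker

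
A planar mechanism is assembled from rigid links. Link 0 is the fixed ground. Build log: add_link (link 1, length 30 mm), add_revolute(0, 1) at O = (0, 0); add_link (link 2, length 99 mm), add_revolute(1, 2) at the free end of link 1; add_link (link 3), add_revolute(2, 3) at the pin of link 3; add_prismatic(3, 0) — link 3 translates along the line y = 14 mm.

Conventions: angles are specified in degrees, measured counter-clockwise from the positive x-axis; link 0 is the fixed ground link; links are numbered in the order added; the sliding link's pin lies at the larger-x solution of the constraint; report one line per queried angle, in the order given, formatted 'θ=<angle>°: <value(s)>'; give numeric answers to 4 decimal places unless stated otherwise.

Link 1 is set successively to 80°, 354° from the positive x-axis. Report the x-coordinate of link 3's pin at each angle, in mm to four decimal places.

geometry: r = 30 mm, L = 99 mm, e = 14 mm
θ=80°: crank pin P = (r cos θ, r sin θ) = (5.209445, 29.544233)
θ=80°: h = r sin θ − e = 29.544233 − 14 = 15.544233
θ=80°: x = r cos θ + √(L² − h²) = 5.209445 + 97.772066 = 102.981511
θ=354°: crank pin P = (r cos θ, r sin θ) = (29.835657, -3.135854)
θ=354°: h = r sin θ − e = -3.135854 − 14 = -17.135854
θ=354°: x = r cos θ + √(L² − h²) = 29.835657 + 97.505705 = 127.341362

θ=80°: 102.9815
θ=354°: 127.3414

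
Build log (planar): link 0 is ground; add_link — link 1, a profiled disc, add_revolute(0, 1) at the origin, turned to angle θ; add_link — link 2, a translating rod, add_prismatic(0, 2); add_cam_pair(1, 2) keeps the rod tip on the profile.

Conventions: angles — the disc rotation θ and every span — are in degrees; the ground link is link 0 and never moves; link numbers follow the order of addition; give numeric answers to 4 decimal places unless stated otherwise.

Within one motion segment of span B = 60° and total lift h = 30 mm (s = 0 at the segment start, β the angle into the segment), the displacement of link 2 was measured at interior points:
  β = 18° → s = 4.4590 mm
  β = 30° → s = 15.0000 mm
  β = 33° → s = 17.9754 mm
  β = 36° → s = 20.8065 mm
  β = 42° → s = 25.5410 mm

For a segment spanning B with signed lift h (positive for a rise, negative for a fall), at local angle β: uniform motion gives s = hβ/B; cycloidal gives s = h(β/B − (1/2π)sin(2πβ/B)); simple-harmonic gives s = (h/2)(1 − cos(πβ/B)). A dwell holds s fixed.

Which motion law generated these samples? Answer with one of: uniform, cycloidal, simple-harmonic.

candidates at β/B = r: uniform s = h·r (linear in β); cycloidal s = h·(r − sin(2πr)/(2π)); simple-harmonic s = (h/2)(1 − cos(πr))
β=18°: printed 4.4590 | uniform 9.0000, cycloidal 4.4590, simple-harmonic 6.1832
β=30°: printed 15.0000 | uniform 15.0000, cycloidal 15.0000, simple-harmonic 15.0000
β=33°: printed 17.9754 | uniform 16.5000, cycloidal 17.9754, simple-harmonic 17.3465
β=36°: printed 20.8065 | uniform 18.0000, cycloidal 20.8065, simple-harmonic 19.6353
β=42°: printed 25.5410 | uniform 21.0000, cycloidal 25.5410, simple-harmonic 23.8168
only one law matches every sample → cycloidal

cycloidal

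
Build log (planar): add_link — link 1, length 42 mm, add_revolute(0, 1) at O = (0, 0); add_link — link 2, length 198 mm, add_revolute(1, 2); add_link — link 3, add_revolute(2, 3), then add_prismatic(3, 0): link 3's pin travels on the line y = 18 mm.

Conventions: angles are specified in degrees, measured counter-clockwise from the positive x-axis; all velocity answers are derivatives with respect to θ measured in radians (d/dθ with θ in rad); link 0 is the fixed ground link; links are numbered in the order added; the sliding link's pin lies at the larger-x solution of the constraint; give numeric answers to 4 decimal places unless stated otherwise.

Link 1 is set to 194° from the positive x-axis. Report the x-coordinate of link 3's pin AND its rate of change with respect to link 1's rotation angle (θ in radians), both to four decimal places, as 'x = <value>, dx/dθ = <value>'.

geometry: r = 42 mm, L = 198 mm, e = 18 mm
crank pin P = (r cos θ, r sin θ) = (-40.752421, -10.160720)
h = r sin θ − e = -10.160720 − 18 = -28.160720
x = r cos θ + √(L² − h²) = -40.752421 + 195.987178 = 155.234757
dx/dθ = −r sin θ − h·r cos θ/√(L² − h²) (θ in radians; h = -28.160720) = 4.305145

x = 155.2348, dx/dθ = 4.3051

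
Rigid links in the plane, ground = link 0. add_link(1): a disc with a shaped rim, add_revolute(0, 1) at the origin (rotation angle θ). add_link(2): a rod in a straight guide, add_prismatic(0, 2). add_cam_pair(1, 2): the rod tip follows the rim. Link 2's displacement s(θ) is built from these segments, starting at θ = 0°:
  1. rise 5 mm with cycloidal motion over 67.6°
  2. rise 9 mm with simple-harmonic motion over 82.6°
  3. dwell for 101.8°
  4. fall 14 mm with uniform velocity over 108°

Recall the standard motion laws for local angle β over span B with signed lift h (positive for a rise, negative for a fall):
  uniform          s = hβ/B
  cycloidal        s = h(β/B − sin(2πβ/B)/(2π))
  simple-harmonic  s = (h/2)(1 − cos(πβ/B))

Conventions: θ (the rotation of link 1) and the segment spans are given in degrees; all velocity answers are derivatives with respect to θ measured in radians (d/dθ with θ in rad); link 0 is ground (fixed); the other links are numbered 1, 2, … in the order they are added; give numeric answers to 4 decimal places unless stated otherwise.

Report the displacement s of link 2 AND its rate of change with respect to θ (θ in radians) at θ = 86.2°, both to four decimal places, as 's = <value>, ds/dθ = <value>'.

segment 1 (0° to 67.6°, cycloidal, h = 5) is passed completely: s = 0.0000 + (5) = 5.0000
θ = 86.2° falls in segment 2 (67.6° to 150.2°, simple-harmonic, h = 9): β = 86.2 − 67.6 = 18.6°, B = 82.6°; Δs = 9/2·(1 − cos(π·0.2252)) = 1.0798; s = 5.0000 + 1.0798 = 6.0798
velocity in seg [67.6°–150.2°] (simple-harmonic), θ in radians: β = 18.6° = 0.3246 rad, B = 82.6° = 1.4416 rad; ds/dθ = (πh/(2B)) sin(πβ/B) = (π·9/(2·1.4416)) sin(π·0.2252) = 6.372933 mm/rad

s = 6.0798, ds/dθ = 6.3729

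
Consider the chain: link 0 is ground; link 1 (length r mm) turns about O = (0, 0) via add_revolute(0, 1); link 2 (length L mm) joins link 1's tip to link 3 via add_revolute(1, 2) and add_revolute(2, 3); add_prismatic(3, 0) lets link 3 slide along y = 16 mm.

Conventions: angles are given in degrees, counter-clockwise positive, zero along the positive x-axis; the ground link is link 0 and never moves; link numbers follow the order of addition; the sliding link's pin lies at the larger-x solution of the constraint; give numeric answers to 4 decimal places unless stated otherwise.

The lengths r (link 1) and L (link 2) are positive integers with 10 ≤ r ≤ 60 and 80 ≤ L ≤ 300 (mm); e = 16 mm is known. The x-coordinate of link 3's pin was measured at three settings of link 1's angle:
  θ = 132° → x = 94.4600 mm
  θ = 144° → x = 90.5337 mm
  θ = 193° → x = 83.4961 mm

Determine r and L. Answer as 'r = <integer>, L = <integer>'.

constraint per measurement: (x − r cos θ)² + (r sin θ − e)² = L²
subtracting the θ₁ and θ₂ equations cancels the r² and L² terms:
r = (x₁² − x₂²) / (2[(x₁cos θ₁ + e sin θ₁) − (x₂cos θ₂ + e sin θ₂)]) = 29.0003 → r = 29
L² = (x₁ − r cos θ₁)² + (r sin θ₁ − e)² = 12996.0057 → L = 114.0000 → L = 114
check at θ₃=193°: x = 83.4961 (printed 83.4961) ✓

r = 29, L = 114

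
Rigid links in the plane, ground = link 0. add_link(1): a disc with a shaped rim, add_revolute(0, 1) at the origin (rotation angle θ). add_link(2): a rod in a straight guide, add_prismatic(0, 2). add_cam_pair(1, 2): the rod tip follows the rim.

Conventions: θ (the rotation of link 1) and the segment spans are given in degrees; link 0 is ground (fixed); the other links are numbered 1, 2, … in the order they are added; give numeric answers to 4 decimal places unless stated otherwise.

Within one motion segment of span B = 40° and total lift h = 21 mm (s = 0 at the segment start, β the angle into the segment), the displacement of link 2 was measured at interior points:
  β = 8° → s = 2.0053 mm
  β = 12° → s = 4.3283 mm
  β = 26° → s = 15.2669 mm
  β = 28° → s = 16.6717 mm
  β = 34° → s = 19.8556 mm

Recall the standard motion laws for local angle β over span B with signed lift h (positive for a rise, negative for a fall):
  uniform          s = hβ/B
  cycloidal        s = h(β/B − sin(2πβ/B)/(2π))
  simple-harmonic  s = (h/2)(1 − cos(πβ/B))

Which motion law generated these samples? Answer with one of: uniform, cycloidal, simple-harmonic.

candidates at β/B = r: uniform s = h·r (linear in β); cycloidal s = h·(r − sin(2πr)/(2π)); simple-harmonic s = (h/2)(1 − cos(πr))
β=8°: printed 2.0053 | uniform 4.2000, cycloidal 1.0213, simple-harmonic 2.0053
β=12°: printed 4.3283 | uniform 6.3000, cycloidal 3.1213, simple-harmonic 4.3283
β=26°: printed 15.2669 | uniform 13.6500, cycloidal 16.3539, simple-harmonic 15.2669
β=28°: printed 16.6717 | uniform 14.7000, cycloidal 17.8787, simple-harmonic 16.6717
β=34°: printed 19.8556 | uniform 17.8500, cycloidal 20.5539, simple-harmonic 19.8556
only one law matches every sample → simple-harmonic

simple-harmonic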